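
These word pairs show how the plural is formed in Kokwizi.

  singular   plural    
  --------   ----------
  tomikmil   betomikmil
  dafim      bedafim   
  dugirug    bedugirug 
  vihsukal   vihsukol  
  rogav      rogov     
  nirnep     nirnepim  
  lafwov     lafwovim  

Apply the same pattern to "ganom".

ganomim

tomikmil and vihsukal both end in -l yet inflect differently (betomikmil, vihsukol), so the final letter is not what conditions the rule; the last vowel is.
"ganom" has last vowel 'o'. The one such stem in the data (lafwov → lafwovim) adds -im, so the same rule applies.
So ganom → ganomim.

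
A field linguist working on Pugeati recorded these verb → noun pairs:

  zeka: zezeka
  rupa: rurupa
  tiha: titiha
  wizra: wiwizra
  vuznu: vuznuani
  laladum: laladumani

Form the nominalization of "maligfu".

maligfuani

rupa and vuznu both have 2 vowels yet inflect differently (rurupa, vuznuani), so the number of vowels is not what conditions the rule; the final letter is.
"maligfu" ends in -u. The one such stem in the data (vuznu → vuznuani) adds -ani, so the same rule applies.
So maligfu → maligfuani.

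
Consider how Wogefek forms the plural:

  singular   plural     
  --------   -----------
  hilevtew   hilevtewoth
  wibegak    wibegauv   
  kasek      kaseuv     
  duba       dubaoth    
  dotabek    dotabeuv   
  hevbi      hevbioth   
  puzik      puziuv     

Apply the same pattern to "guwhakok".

guwhakouv

puzik and hevbi both have last vowel 'i' yet inflect differently (puziuv, hevbioth), so the last vowel is not what conditions the rule; the final letter is.
"guwhakok" ends in -k. The stems ending in -k (dotabek → dotabeuv, wibegak → wibegauv, kasek → kaseuv) drop the final letter and add -uv.
The other pattern: stems ending in -a, -i or -w add -oth.
So guwhakok → guwhakouv.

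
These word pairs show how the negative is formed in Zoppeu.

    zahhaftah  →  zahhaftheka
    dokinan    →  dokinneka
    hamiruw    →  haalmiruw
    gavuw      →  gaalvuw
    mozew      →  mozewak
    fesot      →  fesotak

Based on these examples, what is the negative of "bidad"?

biddeka

"bidad" has last vowel 'a'. The stems whose last vowel is 'a' (zahhaftah → zahhaftheka, dokinan → dokinneka) delete the last vowel and add -eka.
So bidad → biddeka.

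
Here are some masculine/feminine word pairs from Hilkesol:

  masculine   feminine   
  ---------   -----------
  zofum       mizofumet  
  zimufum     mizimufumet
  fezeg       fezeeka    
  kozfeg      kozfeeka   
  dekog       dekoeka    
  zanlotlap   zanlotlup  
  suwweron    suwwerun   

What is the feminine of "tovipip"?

dekog and suwweron both have last vowel 'o' yet inflect differently (dekoeka, suwwerun), so the last vowel is not what conditions the rule; the final letter is.
"tovipip" ends in -p. The one such stem in the data (zanlotlap → zanlotlup) changes the last vowel to 'u' (as does suwweron), so the same rule applies.
The other patterns: stems ending in -m add mi- … -et around the stem; stems ending in -g drop the final letter and add -eka.
So tovipip → tovipup.

tovipup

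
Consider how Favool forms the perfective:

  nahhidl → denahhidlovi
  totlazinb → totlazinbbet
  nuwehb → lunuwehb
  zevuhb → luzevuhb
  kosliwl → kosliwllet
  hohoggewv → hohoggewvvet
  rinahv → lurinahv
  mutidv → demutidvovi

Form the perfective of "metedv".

rinahv and mutidv both end in -v yet inflect differently (lurinahv, demutidvovi), so the final letter is not what conditions the rule; the second-to-last letter is.
"metedv" has second-to-last letter 'd'. The stems whose second-to-last letter is 'd' (mutidv → demutidvovi, nahhidl → denahhidlovi) add de- … -ovi around the stem.
The other patterns: stems whose second-to-last letter is 'h' add the prefix lu-; stems whose second-to-last letter is 'n' or 'w' double the final consonant and add -et.
So metedv → demetedvovi.

demetedvovi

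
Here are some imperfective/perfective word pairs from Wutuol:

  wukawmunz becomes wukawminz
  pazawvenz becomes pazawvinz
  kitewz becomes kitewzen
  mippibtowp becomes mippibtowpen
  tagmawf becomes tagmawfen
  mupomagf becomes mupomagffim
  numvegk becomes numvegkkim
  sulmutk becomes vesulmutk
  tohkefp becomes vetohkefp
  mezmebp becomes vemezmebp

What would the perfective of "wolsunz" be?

wolsinz

wukawmunz and kitewz both end in -z yet inflect differently (wukawminz, kitewzen), so the final letter is not what conditions the rule; the second-to-last letter is.
"wolsunz" has second-to-last letter 'n'. The stems whose second-to-last letter is 'n' (wukawmunz → wukawminz, pazawvenz → pazawvinz) change the last vowel to 'i'.
So wolsunz → wolsinz.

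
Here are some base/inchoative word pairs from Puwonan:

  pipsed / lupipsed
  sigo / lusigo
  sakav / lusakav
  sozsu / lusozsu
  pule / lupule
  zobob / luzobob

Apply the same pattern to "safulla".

Every pair shown (pipsed → lupipsed, sigo → lusigo, sakav → lusakav, …) follows the same rule: add the prefix lu-.
So safulla → lusafulla.

lusafulla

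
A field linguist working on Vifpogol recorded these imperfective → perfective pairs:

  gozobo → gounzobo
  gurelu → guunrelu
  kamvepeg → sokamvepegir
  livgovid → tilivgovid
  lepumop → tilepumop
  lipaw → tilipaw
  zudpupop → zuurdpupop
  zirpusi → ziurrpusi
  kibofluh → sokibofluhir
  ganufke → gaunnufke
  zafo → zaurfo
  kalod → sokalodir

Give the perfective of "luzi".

tiluzi

"luzi" begins with l-. The stems beginning with l- (lepumop → tilepumop, livgovid → tilivgovid, lipaw → tilipaw) add the prefix ti-.
The other patterns: stems beginning with z- insert -ur- after the first vowel; stems beginning with k- add so- … -ir around the stem; stems beginning with g- insert -un- after the first vowel.
So luzi → tiluzi.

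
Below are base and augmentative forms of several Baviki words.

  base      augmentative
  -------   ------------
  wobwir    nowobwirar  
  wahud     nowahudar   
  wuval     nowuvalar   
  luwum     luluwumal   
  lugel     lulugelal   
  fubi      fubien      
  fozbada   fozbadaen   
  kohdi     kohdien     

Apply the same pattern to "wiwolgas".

"wiwolgas" begins with w-. The stems beginning with w- (wobwir → nowobwirar, wahud → nowahudar, wuval → nowuvalar) add no- … -ar around the stem.
The other patterns: stems beginning with l- add lu- … -al around the stem; stems beginning with f- or k- add -en.
So wiwolgas → nowiwolgasar.

nowiwolgasar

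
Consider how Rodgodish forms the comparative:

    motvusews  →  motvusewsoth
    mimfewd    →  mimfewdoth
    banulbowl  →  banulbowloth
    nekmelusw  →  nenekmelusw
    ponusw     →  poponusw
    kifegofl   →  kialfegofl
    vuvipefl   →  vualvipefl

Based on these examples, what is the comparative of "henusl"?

hehenusl

"henusl" has second-to-last letter 's'. The stems whose second-to-last letter is 's' (nekmelusw → nenekmelusw, ponusw → poponusw) repeat the first consonant+vowel as a prefix.
So henusl → hehenusl.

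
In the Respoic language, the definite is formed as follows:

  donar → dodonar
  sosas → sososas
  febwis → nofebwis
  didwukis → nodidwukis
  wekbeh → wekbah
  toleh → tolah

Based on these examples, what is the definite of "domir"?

sosas and febwis both end in -s yet inflect differently (sososas, nofebwis), so the final letter is not what conditions the rule; the last vowel is.
"domir" has last vowel 'i'. The stems whose last vowel is 'i' (febwis → nofebwis, didwukis → nodidwukis) add the prefix no-.
So domir → nodomir.

nodomir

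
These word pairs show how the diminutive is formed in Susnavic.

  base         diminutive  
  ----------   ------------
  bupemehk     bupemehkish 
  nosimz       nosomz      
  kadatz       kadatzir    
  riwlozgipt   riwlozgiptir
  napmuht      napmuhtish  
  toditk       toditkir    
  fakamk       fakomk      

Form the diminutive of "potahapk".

potahapkir

toditk and bupemehk both end in -k yet inflect differently (toditkir, bupemehkish), so the final letter is not what conditions the rule; the second-to-last letter is.
"potahapk" has second-to-last letter 'p'. The one such stem in the data (riwlozgipt → riwlozgiptir) adds -ir, so the same rule applies.
So potahapk → potahapkir.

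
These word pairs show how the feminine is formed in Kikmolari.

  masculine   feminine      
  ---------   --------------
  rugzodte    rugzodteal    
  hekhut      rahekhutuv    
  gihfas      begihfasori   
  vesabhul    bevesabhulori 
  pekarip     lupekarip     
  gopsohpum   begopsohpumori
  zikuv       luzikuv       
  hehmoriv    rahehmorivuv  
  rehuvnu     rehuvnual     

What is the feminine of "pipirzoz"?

"pipirzoz" begins with p-. The one such stem in the data (pekarip → lupekarip) adds the prefix lu-, so the same rule applies.
So pipirzoz → lupipirzoz.

lupipirzoz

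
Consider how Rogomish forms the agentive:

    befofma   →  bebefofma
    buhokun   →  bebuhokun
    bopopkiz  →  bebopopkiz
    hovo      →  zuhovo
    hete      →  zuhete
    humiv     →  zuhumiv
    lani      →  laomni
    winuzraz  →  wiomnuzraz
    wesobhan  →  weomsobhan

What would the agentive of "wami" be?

waommi

"wami" begins with w-. The stems beginning with w- (winuzraz → wiomnuzraz, wesobhan → weomsobhan) insert -om- after the first vowel.
The other patterns: stems beginning with b- add the prefix be-; stems beginning with h- add the prefix zu-.
So wami → waommi.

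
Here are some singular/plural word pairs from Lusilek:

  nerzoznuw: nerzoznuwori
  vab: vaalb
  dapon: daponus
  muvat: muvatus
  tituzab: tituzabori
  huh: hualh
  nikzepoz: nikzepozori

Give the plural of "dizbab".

dizbabus

vab and tituzab both end in -b yet inflect differently (vaalb, tituzabori), so the final letter is not what conditions the rule; the number of vowels is.
"dizbab" has 2 vowels. The stems with 2 vowels (dapon → daponus, muvat → muvatus) add -us.
The other patterns: stems with 1 vowel insert -al- after the first vowel; stems with 3 vowels add -ori.
So dizbab → dizbabus.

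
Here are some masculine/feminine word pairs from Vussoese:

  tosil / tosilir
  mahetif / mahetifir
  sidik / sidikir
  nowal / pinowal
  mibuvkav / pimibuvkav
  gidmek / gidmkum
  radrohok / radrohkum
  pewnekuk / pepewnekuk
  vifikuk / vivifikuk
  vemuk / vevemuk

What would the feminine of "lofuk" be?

lolofuk

tosil and nowal both end in -l yet inflect differently (tosilir, pinowal), so the final letter is not what conditions the rule; the last vowel is.
"lofuk" has last vowel 'u'. The stems whose last vowel is 'u' (pewnekuk → pepewnekuk, vifikuk → vivifikuk, vemuk → vevemuk) repeat the first consonant+vowel as a prefix.
So lofuk → lolofuk.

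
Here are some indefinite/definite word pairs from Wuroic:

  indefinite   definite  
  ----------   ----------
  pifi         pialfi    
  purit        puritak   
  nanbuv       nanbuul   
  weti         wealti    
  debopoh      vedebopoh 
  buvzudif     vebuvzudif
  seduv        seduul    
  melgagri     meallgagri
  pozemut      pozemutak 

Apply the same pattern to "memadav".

memadaul

"memadav" ends in -v. The stems ending in -v (seduv → seduul, nanbuv → nanbuul) drop the final letter and add -ul.
So memadav → memadaul.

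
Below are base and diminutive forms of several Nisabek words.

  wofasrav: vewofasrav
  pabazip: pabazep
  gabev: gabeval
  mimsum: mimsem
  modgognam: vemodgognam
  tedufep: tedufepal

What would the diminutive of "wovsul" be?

wovsel

wofasrav and gabev both end in -v yet inflect differently (vewofasrav, gabeval), so the final letter is not what conditions the rule; the last vowel is.
"wovsul" has last vowel 'u'. The one such stem in the data (mimsum → mimsem) changes the last vowel to 'e' (as does pabazip), so the same rule applies.
The other patterns: stems whose last vowel is 'a' add the prefix ve-; stems whose last vowel is 'e' add -al.
So wovsul → wovsel.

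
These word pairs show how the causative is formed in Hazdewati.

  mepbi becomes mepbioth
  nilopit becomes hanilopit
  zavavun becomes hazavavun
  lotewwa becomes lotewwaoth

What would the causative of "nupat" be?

hanupat

mepbi and nilopit both have last vowel 'i' yet inflect differently (mepbioth, hanilopit), so the last vowel is not what conditions the rule; whether the stem ends in a vowel or a consonant is.
"nupat" ends in a consonant. The stems ending in a consonant (nilopit → hanilopit, zavavun → hazavavun) add the prefix ha-.
The other pattern: stems ending in a vowel add -oth.
So nupat → hanupat.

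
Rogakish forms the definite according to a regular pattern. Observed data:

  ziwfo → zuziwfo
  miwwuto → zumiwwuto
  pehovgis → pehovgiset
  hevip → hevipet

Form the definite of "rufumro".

"rufumro" ends in -o. The stems ending in -o (ziwfo → zuziwfo, miwwuto → zumiwwuto) add the prefix zu-.
The other pattern: stems ending in -p or -s add -et.
So rufumro → zurufumro.

zurufumro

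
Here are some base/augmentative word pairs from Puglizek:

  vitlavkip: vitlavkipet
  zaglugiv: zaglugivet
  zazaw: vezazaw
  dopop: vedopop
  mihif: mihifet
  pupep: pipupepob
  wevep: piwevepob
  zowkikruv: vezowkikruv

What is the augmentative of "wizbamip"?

vitlavkip and pupep both end in -p yet inflect differently (vitlavkipet, pipupepob), so the final letter is not what conditions the rule; the last vowel is.
"wizbamip" has last vowel 'i'. The stems whose last vowel is 'i' (mihif → mihifet, vitlavkip → vitlavkipet, zaglugiv → zaglugivet) add -et.
The other patterns: stems whose last vowel is 'e' add pi- … -ob around the stem; stems whose last vowel is 'a', 'o' or 'u' add the prefix ve-.
So wizbamip → wizbamipet.

wizbamipet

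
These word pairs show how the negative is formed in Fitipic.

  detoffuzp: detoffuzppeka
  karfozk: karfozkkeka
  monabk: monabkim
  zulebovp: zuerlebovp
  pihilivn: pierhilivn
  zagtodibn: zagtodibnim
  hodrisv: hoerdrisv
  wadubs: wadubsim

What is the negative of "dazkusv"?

daerzkusv

karfozk and monabk both end in -k yet inflect differently (karfozkkeka, monabkim), so the final letter is not what conditions the rule; the second-to-last letter is.
"dazkusv" has second-to-last letter 's'. The one such stem in the data (hodrisv → hoerdrisv) inserts -er- after the first vowel (as do pihilivn, zulebovp), so the same rule applies.
The other patterns: stems whose second-to-last letter is 'z' double the final consonant and add -eka; stems whose second-to-last letter is 'b' add -im.
So dazkusv → daerzkusv.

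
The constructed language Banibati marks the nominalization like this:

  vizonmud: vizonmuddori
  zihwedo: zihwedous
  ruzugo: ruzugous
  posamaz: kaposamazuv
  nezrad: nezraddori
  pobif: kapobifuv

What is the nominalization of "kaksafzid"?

nezrad and posamaz both have last vowel 'a' yet inflect differently (nezraddori, kaposamazuv), so the last vowel is not what conditions the rule; the final letter is.
"kaksafzid" ends in -d. The stems ending in -d (vizonmud → vizonmuddori, nezrad → nezraddori) double the final consonant and add -ori.
The other patterns: stems ending in -o add -us; stems ending in -f or -z add ka- … -uv around the stem.
So kaksafzid → kaksafziddori.

kaksafziddori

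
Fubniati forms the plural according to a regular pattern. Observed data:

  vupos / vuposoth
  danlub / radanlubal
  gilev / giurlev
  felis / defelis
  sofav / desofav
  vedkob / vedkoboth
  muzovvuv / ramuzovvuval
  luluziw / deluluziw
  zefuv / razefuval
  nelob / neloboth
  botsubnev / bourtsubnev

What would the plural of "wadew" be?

waurdew

"wadew" has last vowel 'e'. The stems whose last vowel is 'e' (gilev → giurlev, botsubnev → bourtsubnev) insert -ur- after the first vowel.
So wadew → waurdew.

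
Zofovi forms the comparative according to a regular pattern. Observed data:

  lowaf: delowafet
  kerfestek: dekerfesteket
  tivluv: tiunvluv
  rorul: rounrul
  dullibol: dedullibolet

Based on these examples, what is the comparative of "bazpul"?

"bazpul" has last vowel 'u'. The stems whose last vowel is 'u' (tivluv → tiunvluv, rorul → rounrul) insert -un- after the first vowel.
The other pattern: stems whose last vowel is 'a', 'e' or 'o' add de- … -et around the stem.
So bazpul → baunzpul.

baunzpul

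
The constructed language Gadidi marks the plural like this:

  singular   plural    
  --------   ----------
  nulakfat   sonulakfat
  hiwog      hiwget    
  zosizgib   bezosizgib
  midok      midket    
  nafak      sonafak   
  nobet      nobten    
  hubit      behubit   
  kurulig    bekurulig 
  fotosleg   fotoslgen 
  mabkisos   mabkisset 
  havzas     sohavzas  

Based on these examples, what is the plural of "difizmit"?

bedifizmit

hiwog and fotosleg both end in -g yet inflect differently (hiwget, fotoslgen), so the final letter is not what conditions the rule; the last vowel is.
"difizmit" has last vowel 'i'. The stems whose last vowel is 'i' (hubit → behubit, zosizgib → bezosizgib, kurulig → bekurulig) add the prefix be-.
The other patterns: stems whose last vowel is 'o' delete the last vowel and add -et; stems whose last vowel is 'e' delete the last vowel and add -en; stems whose last vowel is 'a' add the prefix so-.
So difizmit → bedifizmit.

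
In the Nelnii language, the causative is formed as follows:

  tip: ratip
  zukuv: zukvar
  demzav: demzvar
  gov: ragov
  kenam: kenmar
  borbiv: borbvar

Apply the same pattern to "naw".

ranaw

"naw" has 1 vowel. The stems with 1 vowel (tip → ratip, gov → ragov) add the prefix ra-.
The other pattern: stems with 2 vowels delete the last vowel and add -ar.
So naw → ranaw.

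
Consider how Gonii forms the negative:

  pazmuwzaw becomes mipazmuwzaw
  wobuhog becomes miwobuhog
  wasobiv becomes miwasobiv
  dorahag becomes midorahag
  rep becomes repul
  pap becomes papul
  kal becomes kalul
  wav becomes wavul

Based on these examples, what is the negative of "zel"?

wasobiv and wav both end in -v yet inflect differently (miwasobiv, wavul), so the final letter is not what conditions the rule; the number of vowels is.
"zel" has 1 vowel. The stems with 1 vowel (rep → repul, pap → papul, kal → kalul) add -ul.
The other pattern: stems with 3 vowels add the prefix mi-.
So zel → zelul.

zelul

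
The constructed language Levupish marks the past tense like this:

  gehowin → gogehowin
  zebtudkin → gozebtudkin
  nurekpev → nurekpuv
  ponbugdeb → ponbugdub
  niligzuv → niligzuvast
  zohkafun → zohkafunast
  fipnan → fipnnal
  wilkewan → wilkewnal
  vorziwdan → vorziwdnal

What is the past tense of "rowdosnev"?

nurekpev and niligzuv both end in -v yet inflect differently (nurekpuv, niligzuvast), so the final letter is not what conditions the rule; the last vowel is.
"rowdosnev" has last vowel 'e'. The stems whose last vowel is 'e' (nurekpev → nurekpuv, ponbugdeb → ponbugdub) change the last vowel to 'u'.
The other patterns: stems whose last vowel is 'i' add the prefix go-; stems whose last vowel is 'u' add -ast; stems whose last vowel is 'a' delete the last vowel and add -al.
So rowdosnev → rowdosnuv.

rowdosnuv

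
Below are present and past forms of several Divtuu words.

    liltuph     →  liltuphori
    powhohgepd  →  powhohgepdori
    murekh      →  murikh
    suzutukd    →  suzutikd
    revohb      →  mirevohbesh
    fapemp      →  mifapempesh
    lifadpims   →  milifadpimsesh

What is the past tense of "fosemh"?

mifosemhesh

liltuph and murekh both end in -h yet inflect differently (liltuphori, murikh), so the final letter is not what conditions the rule; the second-to-last letter is.
"fosemh" has second-to-last letter 'm'. The stems whose second-to-last letter is 'm' (fapemp → mifapempesh, lifadpims → milifadpimsesh) add mi- … -esh around the stem.
The other patterns: stems whose second-to-last letter is 'p' add -ori; stems whose second-to-last letter is 'k' change the last vowel to 'i'.
So fosemh → mifosemhesh.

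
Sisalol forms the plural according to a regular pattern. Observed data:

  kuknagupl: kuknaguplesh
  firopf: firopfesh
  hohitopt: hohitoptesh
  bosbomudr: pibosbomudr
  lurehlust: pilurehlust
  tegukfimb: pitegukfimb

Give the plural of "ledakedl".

hohitopt and lurehlust both end in -t yet inflect differently (hohitoptesh, pilurehlust), so the final letter is not what conditions the rule; the second-to-last letter is.
"ledakedl" has second-to-last letter 'd'. The one such stem in the data (bosbomudr → pibosbomudr) adds the prefix pi-, so the same rule applies.
So ledakedl → piledakedl.

piledakedl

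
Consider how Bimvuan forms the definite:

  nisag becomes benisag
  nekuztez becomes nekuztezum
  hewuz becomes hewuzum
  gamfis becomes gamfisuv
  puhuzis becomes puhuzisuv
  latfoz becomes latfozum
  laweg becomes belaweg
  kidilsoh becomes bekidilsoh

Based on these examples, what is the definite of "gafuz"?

latfoz and kidilsoh both have last vowel 'o' yet inflect differently (latfozum, bekidilsoh), so the last vowel is not what conditions the rule; the final letter is.
"gafuz" ends in -z. The stems ending in -z (latfoz → latfozum, hewuz → hewuzum, nekuztez → nekuztezum) add -um.
So gafuz → gafuzum.

gafuzum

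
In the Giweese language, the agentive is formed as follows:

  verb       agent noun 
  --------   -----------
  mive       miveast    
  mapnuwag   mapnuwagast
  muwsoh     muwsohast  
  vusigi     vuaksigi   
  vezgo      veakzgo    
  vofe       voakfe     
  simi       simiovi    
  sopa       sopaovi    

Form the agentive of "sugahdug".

sugahdugovi

mive and vofe both end in -e yet inflect differently (miveast, voakfe), so the final letter is not what conditions the rule; the first letter is.
"sugahdug" begins with s-. The stems beginning with s- (simi → simiovi, sopa → sopaovi) add -ovi.
The other patterns: stems beginning with m- add -ast; stems beginning with v- insert -ak- after the first vowel.
So sugahdug → sugahdugovi.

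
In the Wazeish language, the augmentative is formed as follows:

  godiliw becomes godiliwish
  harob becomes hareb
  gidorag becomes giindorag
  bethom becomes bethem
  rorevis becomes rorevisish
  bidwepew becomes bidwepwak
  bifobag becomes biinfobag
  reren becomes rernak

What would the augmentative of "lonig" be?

godiliw and bidwepew both end in -w yet inflect differently (godiliwish, bidwepwak), so the final letter is not what conditions the rule; the last vowel is.
"lonig" has last vowel 'i'. The stems whose last vowel is 'i' (godiliw → godiliwish, rorevis → rorevisish) add -ish.
The other patterns: stems whose last vowel is 'e' delete the last vowel and add -ak; stems whose last vowel is 'a' insert -in- after the first vowel; stems whose last vowel is 'o' change the last vowel to 'e'.
So lonig → lonigish.

lonigish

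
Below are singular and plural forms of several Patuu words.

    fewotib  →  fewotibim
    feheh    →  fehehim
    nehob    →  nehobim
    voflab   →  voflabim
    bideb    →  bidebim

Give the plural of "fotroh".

Every pair shown (fewotib → fewotibim, feheh → fehehim, nehob → nehobim, …) follows the same rule: add -im.
So fotroh → fotrohim.

fotrohim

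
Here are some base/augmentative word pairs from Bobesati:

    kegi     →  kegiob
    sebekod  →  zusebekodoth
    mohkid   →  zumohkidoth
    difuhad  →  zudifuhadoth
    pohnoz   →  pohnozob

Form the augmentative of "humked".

zuhumkedoth

mohkid and kegi both have last vowel 'i' yet inflect differently (zumohkidoth, kegiob), so the last vowel is not what conditions the rule; the final letter is.
"humked" ends in -d. The stems ending in -d (difuhad → zudifuhadoth, sebekod → zusebekodoth, mohkid → zumohkidoth) add zu- … -oth around the stem.
The other pattern: stems ending in -i or -z add -ob.
So humked → zuhumkedoth.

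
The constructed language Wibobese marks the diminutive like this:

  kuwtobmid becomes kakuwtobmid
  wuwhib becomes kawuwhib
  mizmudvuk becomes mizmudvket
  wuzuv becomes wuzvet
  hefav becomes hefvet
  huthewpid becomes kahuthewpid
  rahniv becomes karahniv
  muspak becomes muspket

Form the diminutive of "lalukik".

kalalukik

rahniv and hefav both end in -v yet inflect differently (karahniv, hefvet), so the final letter is not what conditions the rule; the last vowel is.
"lalukik" has last vowel 'i'. The stems whose last vowel is 'i' (rahniv → karahniv, huthewpid → kahuthewpid, kuwtobmid → kakuwtobmid) add the prefix ka-.
So lalukik → kalalukik.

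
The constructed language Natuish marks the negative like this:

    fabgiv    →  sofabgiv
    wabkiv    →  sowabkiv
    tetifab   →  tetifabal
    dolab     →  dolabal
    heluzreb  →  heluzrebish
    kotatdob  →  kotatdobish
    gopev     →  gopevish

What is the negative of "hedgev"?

tetifab and heluzreb both end in -b yet inflect differently (tetifabal, heluzrebish), so the final letter is not what conditions the rule; the last vowel is.
"hedgev" has last vowel 'e'. The stems whose last vowel is 'e' (heluzreb → heluzrebish, gopev → gopevish) add -ish.
So hedgev → hedgevish.

hedgevish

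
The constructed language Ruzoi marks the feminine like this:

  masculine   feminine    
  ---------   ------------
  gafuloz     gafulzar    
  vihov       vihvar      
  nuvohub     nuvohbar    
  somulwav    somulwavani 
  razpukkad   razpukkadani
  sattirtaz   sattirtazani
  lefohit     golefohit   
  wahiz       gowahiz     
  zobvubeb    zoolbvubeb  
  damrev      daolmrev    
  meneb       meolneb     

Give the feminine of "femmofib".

vihov and somulwav both end in -v yet inflect differently (vihvar, somulwavani), so the final letter is not what conditions the rule; the last vowel is.
"femmofib" has last vowel 'i'. The stems whose last vowel is 'i' (lefohit → golefohit, wahiz → gowahiz) add the prefix go-.
The other patterns: stems whose last vowel is 'o' or 'u' delete the last vowel and add -ar; stems whose last vowel is 'a' add -ani; stems whose last vowel is 'e' insert -ol- after the first vowel.
So femmofib → gofemmofib.

gofemmofib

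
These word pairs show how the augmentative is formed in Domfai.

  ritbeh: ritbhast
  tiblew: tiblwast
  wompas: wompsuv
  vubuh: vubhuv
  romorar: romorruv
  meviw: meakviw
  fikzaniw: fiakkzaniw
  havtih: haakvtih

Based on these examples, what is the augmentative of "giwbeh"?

giwbhast

"giwbeh" has last vowel 'e'. The stems whose last vowel is 'e' (ritbeh → ritbhast, tiblew → tiblwast) delete the last vowel and add -ast.
The other patterns: stems whose last vowel is 'a' or 'u' delete the last vowel and add -uv; stems whose last vowel is 'i' insert -ak- after the first vowel.
So giwbeh → giwbhast.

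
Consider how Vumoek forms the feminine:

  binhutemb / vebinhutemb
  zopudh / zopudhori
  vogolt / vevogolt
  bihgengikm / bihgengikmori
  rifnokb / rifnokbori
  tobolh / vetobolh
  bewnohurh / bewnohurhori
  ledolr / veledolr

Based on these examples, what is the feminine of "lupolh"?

velupolh

tobolh and bewnohurh both end in -h yet inflect differently (vetobolh, bewnohurhori), so the final letter is not what conditions the rule; the second-to-last letter is.
"lupolh" has second-to-last letter 'l'. The stems whose second-to-last letter is 'l' (tobolh → vetobolh, ledolr → veledolr, vogolt → vevogolt) add the prefix ve-.
The other pattern: stems whose second-to-last letter is 'd', 'k' or 'r' add -ori.
So lupolh → velupolh.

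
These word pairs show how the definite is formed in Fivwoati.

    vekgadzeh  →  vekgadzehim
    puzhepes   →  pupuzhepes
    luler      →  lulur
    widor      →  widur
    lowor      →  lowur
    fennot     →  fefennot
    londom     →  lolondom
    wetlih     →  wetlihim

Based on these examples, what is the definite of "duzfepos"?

duduzfepos

luler and vekgadzeh both have last vowel 'e' yet inflect differently (lulur, vekgadzehim), so the last vowel is not what conditions the rule; the final letter is.
"duzfepos" ends in -s. The one such stem in the data (puzhepes → pupuzhepes) repeats the first consonant+vowel as a prefix (as do fennot, londom), so the same rule applies.
So duzfepos → duduzfepos.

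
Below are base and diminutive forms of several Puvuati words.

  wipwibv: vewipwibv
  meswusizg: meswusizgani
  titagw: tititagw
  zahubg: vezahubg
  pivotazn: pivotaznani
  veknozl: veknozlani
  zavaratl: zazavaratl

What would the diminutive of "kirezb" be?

meswusizg and zahubg both end in -g yet inflect differently (meswusizgani, vezahubg), so the final letter is not what conditions the rule; the second-to-last letter is.
"kirezb" has second-to-last letter 'z'. The stems whose second-to-last letter is 'z' (pivotazn → pivotaznani, veknozl → veknozlani, meswusizg → meswusizgani) add -ani.
The other patterns: stems whose second-to-last letter is 'b' add the prefix ve-; stems whose second-to-last letter is 'g' or 't' repeat the first consonant+vowel as a prefix.
So kirezb → kirezbani.

kirezbani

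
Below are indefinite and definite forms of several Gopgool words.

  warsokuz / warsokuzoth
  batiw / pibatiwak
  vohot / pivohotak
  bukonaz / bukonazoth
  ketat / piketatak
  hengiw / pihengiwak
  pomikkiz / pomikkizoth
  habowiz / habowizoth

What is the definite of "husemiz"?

husemizoth

habowiz and hengiw both have last vowel 'i' yet inflect differently (habowizoth, pihengiwak), so the last vowel is not what conditions the rule; the final letter is.
"husemiz" ends in -z. The stems ending in -z (warsokuz → warsokuzoth, bukonaz → bukonazoth, habowiz → habowizoth) add -oth.
So husemiz → husemizoth.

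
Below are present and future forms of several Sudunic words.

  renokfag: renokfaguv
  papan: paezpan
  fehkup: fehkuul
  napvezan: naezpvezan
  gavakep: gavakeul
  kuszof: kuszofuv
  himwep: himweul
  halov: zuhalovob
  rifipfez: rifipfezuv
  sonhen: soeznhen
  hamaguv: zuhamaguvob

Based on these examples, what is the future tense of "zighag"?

zighaguv

"zighag" ends in -g. The one such stem in the data (renokfag → renokfaguv) adds -uv, so the same rule applies.
The other patterns: stems ending in -n insert -ez- after the first vowel; stems ending in -p drop the final letter and add -ul; stems ending in -v add zu- … -ob around the stem.
So zighag → zighaguv.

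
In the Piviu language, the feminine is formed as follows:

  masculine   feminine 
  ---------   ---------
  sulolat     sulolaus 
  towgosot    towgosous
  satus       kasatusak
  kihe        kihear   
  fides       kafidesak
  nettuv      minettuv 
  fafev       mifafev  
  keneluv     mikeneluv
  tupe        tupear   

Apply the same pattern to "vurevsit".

vurevsius

nettuv and satus both have last vowel 'u' yet inflect differently (minettuv, kasatusak), so the last vowel is not what conditions the rule; the final letter is.
"vurevsit" ends in -t. The stems ending in -t (sulolat → sulolaus, towgosot → towgosous) drop the final letter and add -us.
So vurevsit → vurevsius.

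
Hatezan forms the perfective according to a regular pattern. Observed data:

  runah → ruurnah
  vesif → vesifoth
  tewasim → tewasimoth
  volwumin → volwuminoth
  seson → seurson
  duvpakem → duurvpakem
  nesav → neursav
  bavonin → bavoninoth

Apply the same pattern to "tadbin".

bavonin and seson both end in -n yet inflect differently (bavoninoth, seurson), so the final letter is not what conditions the rule; the last vowel is.
"tadbin" has last vowel 'i'. The stems whose last vowel is 'i' (bavonin → bavoninoth, vesif → vesifoth, volwumin → volwuminoth) add -oth.
The other pattern: stems whose last vowel is 'a', 'e' or 'o' insert -ur- after the first vowel.
So tadbin → tadbinoth.

tadbinoth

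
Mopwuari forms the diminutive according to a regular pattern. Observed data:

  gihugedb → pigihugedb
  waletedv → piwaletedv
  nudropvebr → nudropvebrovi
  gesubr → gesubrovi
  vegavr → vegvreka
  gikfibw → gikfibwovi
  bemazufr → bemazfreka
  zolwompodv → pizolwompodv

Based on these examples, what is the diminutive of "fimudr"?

pifimudr

nudropvebr and vegavr both end in -r yet inflect differently (nudropvebrovi, vegvreka), so the final letter is not what conditions the rule; the second-to-last letter is.
"fimudr" has second-to-last letter 'd'. The stems whose second-to-last letter is 'd' (zolwompodv → pizolwompodv, gihugedb → pigihugedb, waletedv → piwaletedv) add the prefix pi-.
So fimudr → pifimudr.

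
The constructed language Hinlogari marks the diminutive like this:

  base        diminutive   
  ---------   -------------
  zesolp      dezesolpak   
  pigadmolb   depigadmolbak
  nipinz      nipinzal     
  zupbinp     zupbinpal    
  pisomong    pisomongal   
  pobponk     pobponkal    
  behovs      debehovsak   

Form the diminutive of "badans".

badansal

"badans" has second-to-last letter 'n'. The stems whose second-to-last letter is 'n' (pisomong → pisomongal, nipinz → nipinzal, zupbinp → zupbinpal) add -al.
So badans → badansal.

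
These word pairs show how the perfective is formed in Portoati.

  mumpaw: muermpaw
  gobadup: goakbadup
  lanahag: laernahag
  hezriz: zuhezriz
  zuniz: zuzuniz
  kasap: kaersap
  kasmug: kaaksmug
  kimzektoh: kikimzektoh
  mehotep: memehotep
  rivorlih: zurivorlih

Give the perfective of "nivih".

"nivih" has last vowel 'i'. The stems whose last vowel is 'i' (zuniz → zuzuniz, rivorlih → zurivorlih, hezriz → zuhezriz) add the prefix zu-.
The other patterns: stems whose last vowel is 'a' insert -er- after the first vowel; stems whose last vowel is 'e' or 'o' repeat the first consonant+vowel as a prefix; stems whose last vowel is 'u' insert -ak- after the first vowel.
So nivih → zunivih.

zunivih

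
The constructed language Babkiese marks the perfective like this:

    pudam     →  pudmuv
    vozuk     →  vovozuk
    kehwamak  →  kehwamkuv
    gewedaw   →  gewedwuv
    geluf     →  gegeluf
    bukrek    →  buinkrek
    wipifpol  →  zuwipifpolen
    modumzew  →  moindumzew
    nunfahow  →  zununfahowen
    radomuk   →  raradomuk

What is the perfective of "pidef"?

piindef

"pidef" has last vowel 'e'. The stems whose last vowel is 'e' (modumzew → moindumzew, bukrek → buinkrek) insert -in- after the first vowel.
So pidef → piindef.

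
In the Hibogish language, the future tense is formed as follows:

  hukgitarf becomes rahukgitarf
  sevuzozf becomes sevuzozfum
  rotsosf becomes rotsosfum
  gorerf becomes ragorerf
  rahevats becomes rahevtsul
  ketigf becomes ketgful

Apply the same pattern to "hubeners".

rahubeners

"hubeners" has second-to-last letter 'r'. The stems whose second-to-last letter is 'r' (hukgitarf → rahukgitarf, gorerf → ragorerf) add the prefix ra-.
The other patterns: stems whose second-to-last letter is 's' or 'z' add -um; stems whose second-to-last letter is 'g' or 't' delete the last vowel and add -ul.
So hubeners → rahubeners.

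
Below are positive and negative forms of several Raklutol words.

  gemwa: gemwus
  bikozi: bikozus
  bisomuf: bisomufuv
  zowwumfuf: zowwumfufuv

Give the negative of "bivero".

biverus

"bivero" ends in a vowel. The stems ending in a vowel (gemwa → gemwus, bikozi → bikozus) drop the final letter and add -us.
So bivero → biverus.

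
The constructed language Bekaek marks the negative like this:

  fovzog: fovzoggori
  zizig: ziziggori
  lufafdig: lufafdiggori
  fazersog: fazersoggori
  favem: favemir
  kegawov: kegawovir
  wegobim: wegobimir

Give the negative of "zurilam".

zurilamir

"zurilam" ends in -m. The stems ending in -m (favem → favemir, wegobim → wegobimir) add -ir.
So zurilam → zurilamir.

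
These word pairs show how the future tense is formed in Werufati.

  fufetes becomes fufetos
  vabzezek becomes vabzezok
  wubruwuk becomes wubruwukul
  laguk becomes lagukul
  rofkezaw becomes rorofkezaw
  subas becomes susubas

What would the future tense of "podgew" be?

podgow

"podgew" has last vowel 'e'. The stems whose last vowel is 'e' (fufetes → fufetos, vabzezek → vabzezok) change the last vowel to 'o'.
The other patterns: stems whose last vowel is 'u' add -ul; stems whose last vowel is 'a' repeat the first consonant+vowel as a prefix.
So podgew → podgow.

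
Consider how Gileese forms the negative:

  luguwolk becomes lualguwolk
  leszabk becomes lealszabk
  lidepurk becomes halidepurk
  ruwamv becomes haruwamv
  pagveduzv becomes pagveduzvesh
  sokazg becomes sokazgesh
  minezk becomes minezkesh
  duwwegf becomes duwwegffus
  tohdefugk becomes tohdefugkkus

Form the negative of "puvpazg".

luguwolk and lidepurk both end in -k yet inflect differently (lualguwolk, halidepurk), so the final letter is not what conditions the rule; the second-to-last letter is.
"puvpazg" has second-to-last letter 'z'. The stems whose second-to-last letter is 'z' (pagveduzv → pagveduzvesh, sokazg → sokazgesh, minezk → minezkesh) add -esh.
So puvpazg → puvpazgesh.

puvpazgesh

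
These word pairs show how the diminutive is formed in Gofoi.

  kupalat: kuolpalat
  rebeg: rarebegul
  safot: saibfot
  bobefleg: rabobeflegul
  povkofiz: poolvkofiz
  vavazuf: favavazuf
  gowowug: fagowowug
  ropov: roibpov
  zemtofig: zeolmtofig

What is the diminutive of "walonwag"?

safot and kupalat both end in -t yet inflect differently (saibfot, kuolpalat), so the final letter is not what conditions the rule; the last vowel is.
"walonwag" has last vowel 'a'. The one such stem in the data (kupalat → kuolpalat) inserts -ol- after the first vowel (as do povkofiz, zemtofig), so the same rule applies.
The other patterns: stems whose last vowel is 'o' insert -ib- after the first vowel; stems whose last vowel is 'u' add the prefix fa-; stems whose last vowel is 'e' add ra- … -ul around the stem.
So walonwag → waollonwag.

waollonwag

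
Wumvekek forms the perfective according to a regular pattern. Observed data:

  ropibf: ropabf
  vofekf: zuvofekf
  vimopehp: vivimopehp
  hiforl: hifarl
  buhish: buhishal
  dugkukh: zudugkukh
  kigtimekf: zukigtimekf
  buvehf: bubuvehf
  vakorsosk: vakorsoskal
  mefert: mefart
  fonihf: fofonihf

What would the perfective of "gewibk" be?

gewabk

"gewibk" has second-to-last letter 'b'. The one such stem in the data (ropibf → ropabf) changes the last vowel to 'a' (as do hiforl, mefert), so the same rule applies.
So gewibk → gewabk.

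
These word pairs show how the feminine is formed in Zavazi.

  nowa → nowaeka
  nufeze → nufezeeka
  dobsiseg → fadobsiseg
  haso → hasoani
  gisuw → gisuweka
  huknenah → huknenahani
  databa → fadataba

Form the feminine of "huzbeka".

huzbekaani

"huzbeka" begins with h-. The stems beginning with h- (huknenah → huknenahani, haso → hasoani) add -ani.
The other patterns: stems beginning with d- add the prefix fa-; stems beginning with g- or n- add -eka.
So huzbeka → huzbekaani.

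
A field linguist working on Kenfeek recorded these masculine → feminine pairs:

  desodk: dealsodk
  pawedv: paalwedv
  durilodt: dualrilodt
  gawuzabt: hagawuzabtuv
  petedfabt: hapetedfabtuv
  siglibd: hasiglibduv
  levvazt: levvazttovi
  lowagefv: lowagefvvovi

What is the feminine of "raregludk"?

raalregludk

durilodt and gawuzabt both end in -t yet inflect differently (dualrilodt, hagawuzabtuv), so the final letter is not what conditions the rule; the second-to-last letter is.
"raregludk" has second-to-last letter 'd'. The stems whose second-to-last letter is 'd' (desodk → dealsodk, pawedv → paalwedv, durilodt → dualrilodt) insert -al- after the first vowel.
The other patterns: stems whose second-to-last letter is 'b' add ha- … -uv around the stem; stems whose second-to-last letter is 'f' or 'z' double the final consonant and add -ovi.
So raregludk → raalregludk.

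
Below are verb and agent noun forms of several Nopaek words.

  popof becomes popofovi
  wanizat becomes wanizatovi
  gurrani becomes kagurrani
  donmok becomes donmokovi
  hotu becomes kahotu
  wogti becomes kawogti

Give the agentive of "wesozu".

kawesozu

"wesozu" ends in a vowel. The stems ending in a vowel (hotu → kahotu, gurrani → kagurrani, wogti → kawogti) add the prefix ka-.
So wesozu → kawesozu.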